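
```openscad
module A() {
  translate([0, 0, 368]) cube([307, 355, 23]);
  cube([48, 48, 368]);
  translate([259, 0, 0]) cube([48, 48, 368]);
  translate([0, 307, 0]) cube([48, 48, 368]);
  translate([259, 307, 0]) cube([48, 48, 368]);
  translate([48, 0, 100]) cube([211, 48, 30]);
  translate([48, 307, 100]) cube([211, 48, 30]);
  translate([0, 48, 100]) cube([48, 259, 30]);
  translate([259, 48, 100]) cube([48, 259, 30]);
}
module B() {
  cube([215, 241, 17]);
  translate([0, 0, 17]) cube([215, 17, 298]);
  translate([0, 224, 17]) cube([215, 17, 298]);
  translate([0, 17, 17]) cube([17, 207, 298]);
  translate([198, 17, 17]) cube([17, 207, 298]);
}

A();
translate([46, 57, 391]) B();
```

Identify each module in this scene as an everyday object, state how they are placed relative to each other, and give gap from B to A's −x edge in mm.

The open box's min-x is at 46; the stool's min-x is 0; gap = 46 mm.

A is a stool. B is an open box. The open box is on top of the stool, centred. The gap from the open box to the stool's −x edge is 46 mm.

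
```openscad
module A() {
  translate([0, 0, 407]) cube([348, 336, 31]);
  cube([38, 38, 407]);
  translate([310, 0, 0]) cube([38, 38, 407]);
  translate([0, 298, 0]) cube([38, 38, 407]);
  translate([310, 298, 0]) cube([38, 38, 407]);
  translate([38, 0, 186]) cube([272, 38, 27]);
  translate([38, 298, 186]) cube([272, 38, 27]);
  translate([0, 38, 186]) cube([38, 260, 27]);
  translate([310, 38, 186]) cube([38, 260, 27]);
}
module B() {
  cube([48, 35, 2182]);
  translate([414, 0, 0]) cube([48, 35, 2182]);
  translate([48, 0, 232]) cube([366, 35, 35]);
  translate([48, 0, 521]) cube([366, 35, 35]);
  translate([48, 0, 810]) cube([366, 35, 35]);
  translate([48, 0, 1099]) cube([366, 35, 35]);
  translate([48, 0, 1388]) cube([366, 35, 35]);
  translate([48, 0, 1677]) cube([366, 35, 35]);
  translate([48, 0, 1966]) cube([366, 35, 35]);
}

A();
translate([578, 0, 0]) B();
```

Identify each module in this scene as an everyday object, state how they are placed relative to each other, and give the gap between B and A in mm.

A is a stool. B is a ladder. The ladder is on the floor beside the stool on its +x side. The gap between the ladder and the stool is 230 mm.

The ladder's nearest face is 230 mm from the stool's +x face.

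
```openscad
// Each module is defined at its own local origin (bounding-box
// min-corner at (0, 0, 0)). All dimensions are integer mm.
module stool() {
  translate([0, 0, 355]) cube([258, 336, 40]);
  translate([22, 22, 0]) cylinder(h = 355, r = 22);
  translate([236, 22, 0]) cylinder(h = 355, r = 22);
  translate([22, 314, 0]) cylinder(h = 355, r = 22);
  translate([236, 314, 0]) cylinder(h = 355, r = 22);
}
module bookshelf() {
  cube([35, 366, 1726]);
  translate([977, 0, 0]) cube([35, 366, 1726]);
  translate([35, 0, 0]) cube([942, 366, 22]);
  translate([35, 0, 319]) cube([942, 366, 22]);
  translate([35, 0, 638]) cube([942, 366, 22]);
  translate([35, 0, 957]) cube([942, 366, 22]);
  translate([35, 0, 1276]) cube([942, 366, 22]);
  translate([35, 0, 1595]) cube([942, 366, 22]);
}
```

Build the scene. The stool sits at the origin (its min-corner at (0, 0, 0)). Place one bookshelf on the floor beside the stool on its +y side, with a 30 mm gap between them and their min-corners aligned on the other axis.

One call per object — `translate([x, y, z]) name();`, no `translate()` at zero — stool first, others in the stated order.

stool();
translate([0, 366, 0]) bookshelf();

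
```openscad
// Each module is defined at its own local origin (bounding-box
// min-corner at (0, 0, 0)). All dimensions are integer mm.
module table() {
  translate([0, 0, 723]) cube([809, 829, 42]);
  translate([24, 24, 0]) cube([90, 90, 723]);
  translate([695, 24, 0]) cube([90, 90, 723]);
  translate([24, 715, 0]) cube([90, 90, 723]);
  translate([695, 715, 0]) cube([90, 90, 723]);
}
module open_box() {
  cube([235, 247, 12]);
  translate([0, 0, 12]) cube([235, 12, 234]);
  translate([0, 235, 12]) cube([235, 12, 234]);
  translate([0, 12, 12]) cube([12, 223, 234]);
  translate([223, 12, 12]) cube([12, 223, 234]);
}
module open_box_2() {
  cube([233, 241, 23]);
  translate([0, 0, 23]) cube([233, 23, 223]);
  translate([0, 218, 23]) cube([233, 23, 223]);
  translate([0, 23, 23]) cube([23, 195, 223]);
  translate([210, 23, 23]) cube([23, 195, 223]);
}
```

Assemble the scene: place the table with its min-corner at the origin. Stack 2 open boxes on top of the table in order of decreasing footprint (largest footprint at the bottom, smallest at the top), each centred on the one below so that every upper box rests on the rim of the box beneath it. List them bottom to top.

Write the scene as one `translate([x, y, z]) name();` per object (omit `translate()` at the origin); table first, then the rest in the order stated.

table();
translate([287, 291, 765]) open_box();
translate([288, 294, 1011]) open_box_2();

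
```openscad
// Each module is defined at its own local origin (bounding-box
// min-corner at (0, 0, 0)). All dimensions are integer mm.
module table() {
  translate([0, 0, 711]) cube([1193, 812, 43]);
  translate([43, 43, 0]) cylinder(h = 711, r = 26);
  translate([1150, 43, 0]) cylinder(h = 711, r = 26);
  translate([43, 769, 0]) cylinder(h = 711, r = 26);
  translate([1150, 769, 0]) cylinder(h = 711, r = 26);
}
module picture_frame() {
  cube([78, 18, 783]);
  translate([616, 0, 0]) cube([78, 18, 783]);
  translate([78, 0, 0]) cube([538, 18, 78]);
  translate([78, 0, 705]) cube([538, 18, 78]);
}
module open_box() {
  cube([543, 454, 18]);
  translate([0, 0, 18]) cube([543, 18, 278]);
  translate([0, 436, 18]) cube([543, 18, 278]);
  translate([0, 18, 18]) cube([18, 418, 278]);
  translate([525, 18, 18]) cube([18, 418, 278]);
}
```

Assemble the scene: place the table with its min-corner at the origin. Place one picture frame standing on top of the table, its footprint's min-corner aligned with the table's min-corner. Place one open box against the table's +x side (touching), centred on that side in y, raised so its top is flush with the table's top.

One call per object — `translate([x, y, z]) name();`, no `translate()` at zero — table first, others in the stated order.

table();
translate([0, 0, 754]) picture_frame();
translate([1193, 179, 458]) open_box();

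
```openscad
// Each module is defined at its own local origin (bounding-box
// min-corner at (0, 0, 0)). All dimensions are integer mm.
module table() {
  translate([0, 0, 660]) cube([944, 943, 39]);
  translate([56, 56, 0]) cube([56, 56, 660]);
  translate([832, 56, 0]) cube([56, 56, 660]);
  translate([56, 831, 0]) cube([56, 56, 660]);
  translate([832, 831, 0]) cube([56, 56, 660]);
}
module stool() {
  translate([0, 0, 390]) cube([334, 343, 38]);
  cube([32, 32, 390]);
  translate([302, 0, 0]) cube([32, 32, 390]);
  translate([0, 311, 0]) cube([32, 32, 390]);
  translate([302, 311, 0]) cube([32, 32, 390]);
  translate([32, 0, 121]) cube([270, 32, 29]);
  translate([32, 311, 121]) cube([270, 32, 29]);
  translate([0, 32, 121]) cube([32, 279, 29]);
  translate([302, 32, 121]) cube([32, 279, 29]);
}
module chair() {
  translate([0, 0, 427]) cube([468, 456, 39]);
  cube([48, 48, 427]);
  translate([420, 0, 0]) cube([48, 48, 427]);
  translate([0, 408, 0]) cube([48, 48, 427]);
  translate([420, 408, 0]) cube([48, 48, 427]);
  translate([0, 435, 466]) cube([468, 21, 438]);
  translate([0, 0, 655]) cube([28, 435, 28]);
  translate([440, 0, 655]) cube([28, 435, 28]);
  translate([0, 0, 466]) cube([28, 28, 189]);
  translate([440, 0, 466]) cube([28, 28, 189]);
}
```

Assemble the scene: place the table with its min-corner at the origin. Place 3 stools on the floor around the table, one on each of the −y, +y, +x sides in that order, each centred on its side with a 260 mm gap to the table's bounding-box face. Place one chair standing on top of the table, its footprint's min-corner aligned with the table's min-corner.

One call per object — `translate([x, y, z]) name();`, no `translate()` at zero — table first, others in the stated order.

table();
translate([305, -603, 0]) stool();
translate([305, 1203, 0]) stool();
translate([1204, 300, 0]) stool();
translate([0, 0, 699]) chair();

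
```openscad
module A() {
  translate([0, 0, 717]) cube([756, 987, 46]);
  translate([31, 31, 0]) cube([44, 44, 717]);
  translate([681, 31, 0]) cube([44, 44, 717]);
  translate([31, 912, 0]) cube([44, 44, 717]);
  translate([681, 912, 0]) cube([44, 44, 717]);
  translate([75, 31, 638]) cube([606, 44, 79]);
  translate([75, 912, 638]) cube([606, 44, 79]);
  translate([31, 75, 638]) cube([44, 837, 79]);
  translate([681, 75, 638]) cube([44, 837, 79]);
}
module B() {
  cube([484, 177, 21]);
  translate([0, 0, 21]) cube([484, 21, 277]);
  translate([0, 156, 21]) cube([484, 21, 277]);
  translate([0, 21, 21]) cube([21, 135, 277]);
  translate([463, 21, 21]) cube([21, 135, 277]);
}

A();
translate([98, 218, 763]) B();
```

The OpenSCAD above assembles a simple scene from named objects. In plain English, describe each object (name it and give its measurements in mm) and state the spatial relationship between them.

A is a table: top 756 mm (x) × 987 mm (y), 46 mm thick, upper face at z = 763 mm, on four 44×44 mm square legs, each inset 31 mm from the nearest pair of top edges, running from z = 0 to the bottom of the top. Four apron rails, 44 mm thick and 79 mm tall, run between adjacent legs with their top edges flush with the underside of the top and their outer faces flush with the legs' outer faces.

B is an open storage box with external size 484×177×298 mm and wall thickness 21 mm (the base is also 21 mm thick). The base covers the whole footprint; the four walls stand on the base, with the y-facing walls full-width and the x-facing walls fitting between their inner faces.

The open box is on top of the table.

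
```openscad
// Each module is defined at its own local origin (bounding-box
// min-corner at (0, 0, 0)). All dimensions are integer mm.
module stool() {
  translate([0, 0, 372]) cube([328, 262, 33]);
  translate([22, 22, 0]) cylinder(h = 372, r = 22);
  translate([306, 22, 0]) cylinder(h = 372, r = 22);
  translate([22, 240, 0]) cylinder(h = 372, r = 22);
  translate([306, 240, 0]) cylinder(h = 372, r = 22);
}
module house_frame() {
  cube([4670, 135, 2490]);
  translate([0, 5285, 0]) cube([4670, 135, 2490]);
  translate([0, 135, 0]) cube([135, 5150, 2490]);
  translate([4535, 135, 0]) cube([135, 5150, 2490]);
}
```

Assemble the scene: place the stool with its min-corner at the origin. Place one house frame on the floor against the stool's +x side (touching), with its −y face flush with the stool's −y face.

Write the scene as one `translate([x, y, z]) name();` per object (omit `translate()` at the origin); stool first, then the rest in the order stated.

stool();
translate([328, 0, 0]) house_frame();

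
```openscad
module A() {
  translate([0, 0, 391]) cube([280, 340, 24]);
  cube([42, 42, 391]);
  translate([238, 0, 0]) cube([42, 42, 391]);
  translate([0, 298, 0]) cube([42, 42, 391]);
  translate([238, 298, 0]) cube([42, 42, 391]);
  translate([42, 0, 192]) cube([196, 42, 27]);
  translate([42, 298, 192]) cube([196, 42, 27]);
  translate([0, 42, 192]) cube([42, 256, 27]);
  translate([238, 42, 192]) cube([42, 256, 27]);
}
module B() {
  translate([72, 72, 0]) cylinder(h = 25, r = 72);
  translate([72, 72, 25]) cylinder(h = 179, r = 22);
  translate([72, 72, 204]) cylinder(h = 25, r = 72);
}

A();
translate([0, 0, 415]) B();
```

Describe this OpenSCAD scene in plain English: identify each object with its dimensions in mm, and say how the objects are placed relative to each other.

A is a simple wooden stool: a rectangular seat 280 mm (x) by 340 mm (y), 24 mm thick, top face at z = 415 mm, on four square legs, each 42×42 mm in cross-section. The legs rest on z = 0, each flush with a corner of the seat. Four stretchers, 42 mm wide and 27 mm tall, connect adjacent legs with their undersides at z = 192 mm, each running between the inner faces of the legs it joins and aligned with the legs' outer faces on the other axis.

B is a spool: two coaxial disc flanges of radius 72 mm and thickness 25 mm, joined by a core cylinder of radius 22 mm and height 179 mm. The lower flange rests on z = 0 and the three cylinders share a vertical axis.

The spool is on top of the stool.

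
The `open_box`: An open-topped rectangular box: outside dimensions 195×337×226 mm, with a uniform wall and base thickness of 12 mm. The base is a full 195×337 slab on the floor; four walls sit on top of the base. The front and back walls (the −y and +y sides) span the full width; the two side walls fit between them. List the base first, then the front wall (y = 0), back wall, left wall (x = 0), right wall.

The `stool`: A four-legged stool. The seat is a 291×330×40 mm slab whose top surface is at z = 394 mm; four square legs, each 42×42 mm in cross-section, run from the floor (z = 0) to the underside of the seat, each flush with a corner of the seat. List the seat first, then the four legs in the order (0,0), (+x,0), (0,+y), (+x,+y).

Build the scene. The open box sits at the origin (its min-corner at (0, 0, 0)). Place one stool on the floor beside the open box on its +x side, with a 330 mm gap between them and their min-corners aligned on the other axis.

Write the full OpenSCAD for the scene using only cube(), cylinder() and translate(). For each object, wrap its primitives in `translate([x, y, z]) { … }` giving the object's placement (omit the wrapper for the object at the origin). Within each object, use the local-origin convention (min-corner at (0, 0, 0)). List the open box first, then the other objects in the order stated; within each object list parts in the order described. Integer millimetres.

cube([195, 337, 12]);
translate([0, 0, 12]) cube([195, 12, 214]);
translate([0, 325, 12]) cube([195, 12, 214]);
translate([0, 12, 12]) cube([12, 313, 214]);
translate([183, 12, 12]) cube([12, 313, 214]);
translate([525, 0, 0]) {
  translate([0, 0, 354]) cube([291, 330, 40]);
  cube([42, 42, 354]);
  translate([249, 0, 0]) cube([42, 42, 354]);
  translate([0, 288, 0]) cube([42, 42, 354]);
  translate([249, 288, 0]) cube([42, 42, 354]);
}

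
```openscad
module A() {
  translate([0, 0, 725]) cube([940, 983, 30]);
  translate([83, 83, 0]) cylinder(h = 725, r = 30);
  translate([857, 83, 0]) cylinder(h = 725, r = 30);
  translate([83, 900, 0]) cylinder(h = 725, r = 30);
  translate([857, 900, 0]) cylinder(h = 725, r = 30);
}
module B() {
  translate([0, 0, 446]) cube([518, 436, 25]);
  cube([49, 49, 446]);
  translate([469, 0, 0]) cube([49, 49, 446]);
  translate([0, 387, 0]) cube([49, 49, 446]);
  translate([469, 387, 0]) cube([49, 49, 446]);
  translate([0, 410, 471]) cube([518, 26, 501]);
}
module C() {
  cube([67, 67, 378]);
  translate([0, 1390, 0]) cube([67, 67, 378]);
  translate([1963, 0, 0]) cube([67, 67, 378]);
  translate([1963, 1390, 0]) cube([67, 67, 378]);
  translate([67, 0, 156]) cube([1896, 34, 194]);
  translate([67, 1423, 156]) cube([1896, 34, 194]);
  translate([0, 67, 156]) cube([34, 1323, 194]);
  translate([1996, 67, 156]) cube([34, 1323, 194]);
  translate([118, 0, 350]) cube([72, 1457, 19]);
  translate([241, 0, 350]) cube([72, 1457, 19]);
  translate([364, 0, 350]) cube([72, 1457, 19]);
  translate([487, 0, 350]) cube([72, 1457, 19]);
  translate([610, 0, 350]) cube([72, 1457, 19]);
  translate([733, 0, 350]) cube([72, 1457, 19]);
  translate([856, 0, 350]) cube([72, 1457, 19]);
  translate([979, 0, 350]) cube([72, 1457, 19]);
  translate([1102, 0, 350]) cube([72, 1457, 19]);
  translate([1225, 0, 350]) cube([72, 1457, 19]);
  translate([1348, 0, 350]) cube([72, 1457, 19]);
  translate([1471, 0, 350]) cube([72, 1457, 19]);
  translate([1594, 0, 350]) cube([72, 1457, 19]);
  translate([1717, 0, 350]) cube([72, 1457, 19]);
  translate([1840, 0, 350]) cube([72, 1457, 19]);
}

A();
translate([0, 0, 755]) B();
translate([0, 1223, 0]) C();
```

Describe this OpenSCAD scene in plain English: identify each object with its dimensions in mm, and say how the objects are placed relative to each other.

A is a table with a 940×983 mm rectangular top, 30 mm thick, top surface at z = 755 mm, supported by four round legs of 60 mm diameter, each leg's bounding box inset 53 mm from the nearest pair of top edges, running from the floor.

B is a chair: 518×436 mm seat, 25 mm thick, top at z = 471 mm, on four 49 mm square corner legs flush with the seat edges. A 26 mm thick backrest slab spans the full seat width, extending 501 mm above the seat top, its back face flush with the seat's +y edge.

C is a bed frame 2030 mm long (x) by 1457 mm wide (y). Four 67×67 mm corner posts, 378 mm tall, at the corners of the footprint. Four rails of 34 mm thickness and 194 mm height run between adjacent posts with their undersides at z = 156 mm, their outer faces flush with the outside of the frame (the two x-running rails run between the posts' inner faces; the two y-running rails run between the posts' inner faces). 15 slats, each 72 mm wide (x) and 19 mm thick, lie across the top of the two x-running rails, running the full 1457 mm width of the frame in y; the slats are evenly spaced along x between the inner faces of the end posts with equal gaps (rounded down to the nearest mm) at the −x end and between each pair — any rounding remainder accumulates at the +x end.

The chair is on top of the table. The bed frame is on the floor beside the table on its +y side.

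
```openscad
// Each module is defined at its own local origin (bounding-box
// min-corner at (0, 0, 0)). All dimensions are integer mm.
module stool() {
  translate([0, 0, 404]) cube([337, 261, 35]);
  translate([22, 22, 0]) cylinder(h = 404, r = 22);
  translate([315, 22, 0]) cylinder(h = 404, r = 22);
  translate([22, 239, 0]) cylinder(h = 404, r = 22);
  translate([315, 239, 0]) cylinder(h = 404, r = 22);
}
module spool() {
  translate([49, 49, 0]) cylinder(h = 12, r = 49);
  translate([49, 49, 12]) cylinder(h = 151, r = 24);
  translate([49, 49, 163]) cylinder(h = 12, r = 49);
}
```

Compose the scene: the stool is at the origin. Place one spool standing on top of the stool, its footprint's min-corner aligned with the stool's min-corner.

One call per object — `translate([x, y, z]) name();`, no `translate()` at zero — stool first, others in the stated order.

stool();
translate([0, 0, 439]) spool();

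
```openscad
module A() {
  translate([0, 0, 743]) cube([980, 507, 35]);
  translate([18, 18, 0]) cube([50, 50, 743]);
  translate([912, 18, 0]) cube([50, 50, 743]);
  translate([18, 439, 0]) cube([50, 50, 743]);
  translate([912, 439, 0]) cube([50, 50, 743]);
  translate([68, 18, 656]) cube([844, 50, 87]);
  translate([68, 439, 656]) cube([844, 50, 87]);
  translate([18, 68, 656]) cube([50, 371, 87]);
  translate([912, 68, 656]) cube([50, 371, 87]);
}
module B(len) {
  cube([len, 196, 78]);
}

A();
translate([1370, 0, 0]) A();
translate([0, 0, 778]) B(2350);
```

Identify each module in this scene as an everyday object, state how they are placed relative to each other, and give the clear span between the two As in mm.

A is a table. B is a beam. A beam spans the tops of two tables. The clear span between the two tables is 390 mm.

Second table starts at x = 1370; first ends at x = 980; clear span = 1370 − 980 = 390 mm.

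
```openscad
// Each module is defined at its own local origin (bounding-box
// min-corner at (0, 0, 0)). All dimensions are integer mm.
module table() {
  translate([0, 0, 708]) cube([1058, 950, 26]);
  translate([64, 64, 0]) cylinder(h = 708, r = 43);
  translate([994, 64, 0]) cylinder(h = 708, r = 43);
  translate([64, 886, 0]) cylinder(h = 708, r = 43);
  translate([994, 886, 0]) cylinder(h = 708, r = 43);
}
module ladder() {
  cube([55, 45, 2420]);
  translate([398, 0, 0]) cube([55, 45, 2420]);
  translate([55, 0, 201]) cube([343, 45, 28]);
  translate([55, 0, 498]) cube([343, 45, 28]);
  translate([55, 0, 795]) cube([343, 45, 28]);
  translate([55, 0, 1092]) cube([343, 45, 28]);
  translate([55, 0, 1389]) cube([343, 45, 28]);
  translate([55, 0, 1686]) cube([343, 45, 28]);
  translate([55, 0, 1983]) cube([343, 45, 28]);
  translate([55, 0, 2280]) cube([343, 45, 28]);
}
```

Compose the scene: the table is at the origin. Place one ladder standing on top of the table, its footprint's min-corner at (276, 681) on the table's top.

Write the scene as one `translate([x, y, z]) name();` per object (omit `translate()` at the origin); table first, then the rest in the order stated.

table();
translate([276, 681, 734]) ladder();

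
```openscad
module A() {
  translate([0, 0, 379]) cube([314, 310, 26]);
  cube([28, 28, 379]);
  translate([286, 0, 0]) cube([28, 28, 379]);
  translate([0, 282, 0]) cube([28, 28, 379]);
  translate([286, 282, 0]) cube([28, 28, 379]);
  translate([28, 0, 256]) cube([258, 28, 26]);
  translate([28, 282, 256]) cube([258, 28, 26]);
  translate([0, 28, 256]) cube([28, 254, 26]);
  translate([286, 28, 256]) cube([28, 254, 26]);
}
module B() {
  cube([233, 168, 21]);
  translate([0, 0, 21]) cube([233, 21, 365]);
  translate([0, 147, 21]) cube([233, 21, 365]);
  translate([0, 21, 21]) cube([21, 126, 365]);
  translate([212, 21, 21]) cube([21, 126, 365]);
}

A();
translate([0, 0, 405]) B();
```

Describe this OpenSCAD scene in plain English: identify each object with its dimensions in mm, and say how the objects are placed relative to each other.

A is a four-legged stool. The seat is 314×310 mm, 26 mm thick, top at z = 405 mm. It stands on four square legs, each 28×28 mm in cross-section, from z = 0 to the seat underside, each flush with a corner of the seat. Four stretchers, 28 mm wide and 26 mm tall, connect adjacent legs with their undersides at z = 256 mm, each running between the inner faces of the legs it joins and aligned with the legs' outer faces on the other axis.

B is an open-topped rectangular box: outside dimensions 233×168×386 mm, with a uniform wall and base thickness of 21 mm. The base is a full 233×168 slab on the floor; four walls sit on top of the base. The front and back walls (the −y and +y sides) span the full width; the two side walls fit between them.

The open box is on top of the stool.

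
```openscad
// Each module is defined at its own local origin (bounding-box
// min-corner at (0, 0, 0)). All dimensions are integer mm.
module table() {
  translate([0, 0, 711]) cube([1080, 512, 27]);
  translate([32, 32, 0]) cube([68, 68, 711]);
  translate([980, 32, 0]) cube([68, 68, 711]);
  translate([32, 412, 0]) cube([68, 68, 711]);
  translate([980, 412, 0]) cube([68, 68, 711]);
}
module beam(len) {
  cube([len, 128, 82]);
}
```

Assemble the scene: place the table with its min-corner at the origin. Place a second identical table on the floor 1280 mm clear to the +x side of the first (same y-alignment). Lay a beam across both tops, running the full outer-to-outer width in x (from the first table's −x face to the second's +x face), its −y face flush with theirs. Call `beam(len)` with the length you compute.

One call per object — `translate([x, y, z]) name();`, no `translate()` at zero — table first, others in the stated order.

table();
translate([2360, 0, 0]) table();
translate([0, 0, 738]) beam(3440);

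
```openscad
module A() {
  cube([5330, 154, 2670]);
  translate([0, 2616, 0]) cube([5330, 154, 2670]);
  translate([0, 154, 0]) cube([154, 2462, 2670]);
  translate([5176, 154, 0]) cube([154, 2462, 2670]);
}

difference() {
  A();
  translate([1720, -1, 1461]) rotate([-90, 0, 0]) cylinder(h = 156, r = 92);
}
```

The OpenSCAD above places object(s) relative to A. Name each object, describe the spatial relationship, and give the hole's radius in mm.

The subtracted cylinder has r = 92 mm.

A is a house frame. The house frame has a circular hole through its front wall. The hole's radius is 92 mm.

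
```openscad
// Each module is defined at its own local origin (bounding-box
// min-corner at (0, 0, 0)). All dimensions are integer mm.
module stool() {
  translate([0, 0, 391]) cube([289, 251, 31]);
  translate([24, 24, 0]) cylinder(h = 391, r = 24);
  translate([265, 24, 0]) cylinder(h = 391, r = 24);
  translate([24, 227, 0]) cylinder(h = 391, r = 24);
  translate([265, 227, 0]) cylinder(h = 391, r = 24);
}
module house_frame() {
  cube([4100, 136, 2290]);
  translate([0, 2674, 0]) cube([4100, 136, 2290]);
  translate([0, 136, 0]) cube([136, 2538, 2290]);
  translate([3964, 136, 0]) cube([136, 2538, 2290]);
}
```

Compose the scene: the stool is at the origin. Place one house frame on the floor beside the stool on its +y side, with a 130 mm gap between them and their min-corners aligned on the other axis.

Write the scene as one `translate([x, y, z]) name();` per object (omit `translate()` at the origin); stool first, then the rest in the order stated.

stool();
translate([0, 381, 0]) house_frame();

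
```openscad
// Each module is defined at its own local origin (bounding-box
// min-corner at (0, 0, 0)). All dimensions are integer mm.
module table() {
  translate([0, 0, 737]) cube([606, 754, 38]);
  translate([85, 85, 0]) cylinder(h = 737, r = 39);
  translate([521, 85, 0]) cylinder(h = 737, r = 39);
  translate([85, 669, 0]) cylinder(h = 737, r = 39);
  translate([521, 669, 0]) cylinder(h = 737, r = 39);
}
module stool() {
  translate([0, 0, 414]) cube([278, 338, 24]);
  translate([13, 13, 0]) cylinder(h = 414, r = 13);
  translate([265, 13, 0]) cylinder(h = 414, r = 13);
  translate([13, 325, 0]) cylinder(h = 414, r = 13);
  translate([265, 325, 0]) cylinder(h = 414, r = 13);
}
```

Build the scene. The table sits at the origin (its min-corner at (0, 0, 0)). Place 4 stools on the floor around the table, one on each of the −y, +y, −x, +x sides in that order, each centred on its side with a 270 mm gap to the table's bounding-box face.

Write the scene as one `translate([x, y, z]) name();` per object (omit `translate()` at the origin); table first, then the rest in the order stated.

table();
translate([164, -608, 0]) stool();
translate([164, 1024, 0]) stool();
translate([-548, 208, 0]) stool();
translate([876, 208, 0]) stool();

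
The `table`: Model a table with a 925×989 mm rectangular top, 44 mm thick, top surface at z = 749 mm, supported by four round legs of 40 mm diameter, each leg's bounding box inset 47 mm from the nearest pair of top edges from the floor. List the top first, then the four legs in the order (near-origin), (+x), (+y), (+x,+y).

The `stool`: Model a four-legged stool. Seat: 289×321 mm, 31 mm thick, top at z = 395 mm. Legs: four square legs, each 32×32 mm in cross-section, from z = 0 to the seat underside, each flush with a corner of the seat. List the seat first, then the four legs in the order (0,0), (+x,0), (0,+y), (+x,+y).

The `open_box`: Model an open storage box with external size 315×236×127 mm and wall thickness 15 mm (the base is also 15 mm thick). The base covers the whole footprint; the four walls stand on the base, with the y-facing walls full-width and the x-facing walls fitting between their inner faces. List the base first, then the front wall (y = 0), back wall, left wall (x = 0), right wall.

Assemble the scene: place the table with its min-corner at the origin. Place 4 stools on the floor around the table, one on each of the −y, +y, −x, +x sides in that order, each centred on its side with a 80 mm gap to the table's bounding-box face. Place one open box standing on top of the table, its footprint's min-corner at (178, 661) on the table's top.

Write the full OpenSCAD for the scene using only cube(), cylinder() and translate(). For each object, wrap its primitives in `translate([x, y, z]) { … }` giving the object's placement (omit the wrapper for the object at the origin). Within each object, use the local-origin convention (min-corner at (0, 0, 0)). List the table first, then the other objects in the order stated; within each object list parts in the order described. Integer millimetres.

translate([0, 0, 705]) cube([925, 989, 44]);
translate([67, 67, 0]) cylinder(h = 705, r = 20);
translate([858, 67, 0]) cylinder(h = 705, r = 20);
translate([67, 922, 0]) cylinder(h = 705, r = 20);
translate([858, 922, 0]) cylinder(h = 705, r = 20);
translate([318, -401, 0]) {
  translate([0, 0, 364]) cube([289, 321, 31]);
  cube([32, 32, 364]);
  translate([257, 0, 0]) cube([32, 32, 364]);
  translate([0, 289, 0]) cube([32, 32, 364]);
  translate([257, 289, 0]) cube([32, 32, 364]);
}
translate([318, 1069, 0]) {
  translate([0, 0, 364]) cube([289, 321, 31]);
  cube([32, 32, 364]);
  translate([257, 0, 0]) cube([32, 32, 364]);
  translate([0, 289, 0]) cube([32, 32, 364]);
  translate([257, 289, 0]) cube([32, 32, 364]);
}
translate([-369, 334, 0]) {
  translate([0, 0, 364]) cube([289, 321, 31]);
  cube([32, 32, 364]);
  translate([257, 0, 0]) cube([32, 32, 364]);
  translate([0, 289, 0]) cube([32, 32, 364]);
  translate([257, 289, 0]) cube([32, 32, 364]);
}
translate([1005, 334, 0]) {
  translate([0, 0, 364]) cube([289, 321, 31]);
  cube([32, 32, 364]);
  translate([257, 0, 0]) cube([32, 32, 364]);
  translate([0, 289, 0]) cube([32, 32, 364]);
  translate([257, 289, 0]) cube([32, 32, 364]);
}
translate([178, 661, 749]) {
  cube([315, 236, 15]);
  translate([0, 0, 15]) cube([315, 15, 112]);
  translate([0, 221, 15]) cube([315, 15, 112]);
  translate([0, 15, 15]) cube([15, 206, 112]);
  translate([300, 15, 15]) cube([15, 206, 112]);
}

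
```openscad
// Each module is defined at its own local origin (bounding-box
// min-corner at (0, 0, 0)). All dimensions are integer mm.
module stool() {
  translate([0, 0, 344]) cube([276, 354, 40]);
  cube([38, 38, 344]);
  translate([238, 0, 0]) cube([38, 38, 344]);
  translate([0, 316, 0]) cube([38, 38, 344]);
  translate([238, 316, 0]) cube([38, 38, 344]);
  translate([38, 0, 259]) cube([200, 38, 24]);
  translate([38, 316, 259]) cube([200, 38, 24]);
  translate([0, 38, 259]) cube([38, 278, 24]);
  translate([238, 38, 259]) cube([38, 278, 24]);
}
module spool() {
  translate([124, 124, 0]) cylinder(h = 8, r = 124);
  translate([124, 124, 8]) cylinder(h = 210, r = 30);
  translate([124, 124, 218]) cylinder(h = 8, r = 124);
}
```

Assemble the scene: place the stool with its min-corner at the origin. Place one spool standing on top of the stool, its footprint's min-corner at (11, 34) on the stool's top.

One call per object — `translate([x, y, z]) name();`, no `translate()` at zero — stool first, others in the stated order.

stool();
translate([11, 34, 384]) spool();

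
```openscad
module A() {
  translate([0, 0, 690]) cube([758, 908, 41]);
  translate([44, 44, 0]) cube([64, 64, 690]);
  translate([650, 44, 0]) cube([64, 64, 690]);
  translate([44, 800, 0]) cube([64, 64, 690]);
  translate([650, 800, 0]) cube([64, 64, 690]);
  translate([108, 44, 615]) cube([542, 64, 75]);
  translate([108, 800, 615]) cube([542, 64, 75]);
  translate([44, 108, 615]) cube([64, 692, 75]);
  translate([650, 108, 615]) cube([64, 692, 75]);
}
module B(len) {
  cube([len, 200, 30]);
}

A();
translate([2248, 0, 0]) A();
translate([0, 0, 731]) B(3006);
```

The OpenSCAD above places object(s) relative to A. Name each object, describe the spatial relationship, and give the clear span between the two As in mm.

A is a table. B is a beam. A beam spans the tops of two tables. The clear span between the two tables is 1490 mm.

Second table starts at x = 2248; first ends at x = 758; clear span = 2248 − 758 = 1490 mm.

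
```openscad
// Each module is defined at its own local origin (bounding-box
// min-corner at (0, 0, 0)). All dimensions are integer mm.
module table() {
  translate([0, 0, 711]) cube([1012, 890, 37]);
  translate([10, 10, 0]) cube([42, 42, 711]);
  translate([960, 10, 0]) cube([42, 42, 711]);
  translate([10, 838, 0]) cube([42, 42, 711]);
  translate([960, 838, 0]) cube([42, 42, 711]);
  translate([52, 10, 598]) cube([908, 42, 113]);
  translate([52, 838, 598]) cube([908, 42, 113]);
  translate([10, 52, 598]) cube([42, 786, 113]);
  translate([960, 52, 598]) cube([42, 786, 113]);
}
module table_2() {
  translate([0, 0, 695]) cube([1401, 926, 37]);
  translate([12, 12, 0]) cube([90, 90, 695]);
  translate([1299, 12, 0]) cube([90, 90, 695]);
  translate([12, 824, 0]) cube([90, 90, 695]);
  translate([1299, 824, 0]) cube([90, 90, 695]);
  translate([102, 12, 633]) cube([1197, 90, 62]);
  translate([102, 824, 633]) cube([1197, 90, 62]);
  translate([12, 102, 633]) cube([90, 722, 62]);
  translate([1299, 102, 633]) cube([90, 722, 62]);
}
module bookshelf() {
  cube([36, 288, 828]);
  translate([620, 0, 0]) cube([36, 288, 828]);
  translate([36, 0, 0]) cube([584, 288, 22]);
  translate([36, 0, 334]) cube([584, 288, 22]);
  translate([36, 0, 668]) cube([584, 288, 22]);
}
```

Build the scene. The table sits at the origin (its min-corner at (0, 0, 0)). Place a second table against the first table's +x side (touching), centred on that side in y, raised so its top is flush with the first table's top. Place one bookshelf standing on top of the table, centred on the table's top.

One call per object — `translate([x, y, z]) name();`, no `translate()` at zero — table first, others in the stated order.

table();
translate([1012, -18, 16]) table_2();
translate([178, 301, 748]) bookshelf();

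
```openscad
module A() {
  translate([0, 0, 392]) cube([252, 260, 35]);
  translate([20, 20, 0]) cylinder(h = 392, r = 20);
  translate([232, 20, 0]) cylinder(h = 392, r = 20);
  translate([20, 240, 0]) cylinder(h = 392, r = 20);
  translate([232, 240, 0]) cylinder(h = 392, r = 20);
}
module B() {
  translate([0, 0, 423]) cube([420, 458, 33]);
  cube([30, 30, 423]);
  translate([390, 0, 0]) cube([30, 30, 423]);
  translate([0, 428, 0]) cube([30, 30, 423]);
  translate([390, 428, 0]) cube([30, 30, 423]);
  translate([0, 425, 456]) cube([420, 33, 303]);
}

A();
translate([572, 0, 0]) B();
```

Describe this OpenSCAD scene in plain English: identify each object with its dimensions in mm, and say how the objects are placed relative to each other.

A is a four-legged stool. The seat is a 252×260×35 mm slab whose top surface is at z = 427 mm; four round legs, each 40 mm in diameter, run from the floor (z = 0) to the underside of the seat, each leg's axis is inset half a diameter from the nearest pair of seat edges (so the leg's bounding box is flush with the corner).

B is a chair: 420×458 mm seat, 33 mm thick, top at z = 456 mm, on four 30 mm square corner legs flush with the seat edges. A 33 mm thick backrest slab spans the full seat width, extending 303 mm above the seat top, its back face flush with the seat's +y edge.

The chair is on the floor beside the stool on its +x side.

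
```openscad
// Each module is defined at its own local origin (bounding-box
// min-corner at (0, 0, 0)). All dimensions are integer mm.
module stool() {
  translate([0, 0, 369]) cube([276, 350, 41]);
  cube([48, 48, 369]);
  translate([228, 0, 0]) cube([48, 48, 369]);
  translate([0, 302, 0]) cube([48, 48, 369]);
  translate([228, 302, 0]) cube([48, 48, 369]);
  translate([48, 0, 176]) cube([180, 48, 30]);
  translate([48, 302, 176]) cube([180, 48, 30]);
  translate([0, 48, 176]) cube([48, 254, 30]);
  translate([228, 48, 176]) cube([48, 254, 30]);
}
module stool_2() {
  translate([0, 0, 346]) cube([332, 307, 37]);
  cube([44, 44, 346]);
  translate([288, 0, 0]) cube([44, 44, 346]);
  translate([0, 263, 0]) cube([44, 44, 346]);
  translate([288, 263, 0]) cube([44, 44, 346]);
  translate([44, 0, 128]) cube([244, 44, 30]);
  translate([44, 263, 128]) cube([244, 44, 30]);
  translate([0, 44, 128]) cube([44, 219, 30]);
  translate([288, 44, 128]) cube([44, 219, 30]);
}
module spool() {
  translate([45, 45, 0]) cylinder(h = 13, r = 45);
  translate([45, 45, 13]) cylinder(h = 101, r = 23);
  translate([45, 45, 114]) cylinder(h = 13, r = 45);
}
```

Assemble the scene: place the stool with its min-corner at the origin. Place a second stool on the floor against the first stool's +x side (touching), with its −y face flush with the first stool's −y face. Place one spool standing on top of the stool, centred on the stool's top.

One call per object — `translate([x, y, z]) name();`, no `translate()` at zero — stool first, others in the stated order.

stool();
translate([276, 0, 0]) stool_2();
translate([93, 130, 410]) spool();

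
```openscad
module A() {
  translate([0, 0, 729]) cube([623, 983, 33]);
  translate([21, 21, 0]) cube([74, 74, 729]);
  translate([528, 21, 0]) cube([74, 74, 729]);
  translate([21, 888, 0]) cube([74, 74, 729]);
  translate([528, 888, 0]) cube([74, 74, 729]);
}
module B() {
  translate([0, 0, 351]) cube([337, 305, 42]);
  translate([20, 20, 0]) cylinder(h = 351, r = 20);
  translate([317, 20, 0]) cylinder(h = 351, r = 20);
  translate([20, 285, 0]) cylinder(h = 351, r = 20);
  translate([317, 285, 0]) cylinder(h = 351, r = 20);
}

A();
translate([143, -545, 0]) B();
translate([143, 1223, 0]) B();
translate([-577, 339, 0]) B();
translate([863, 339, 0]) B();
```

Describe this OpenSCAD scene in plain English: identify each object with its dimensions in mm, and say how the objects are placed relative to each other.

A is a rectangular dining table. The top is 623×983×33 mm with its upper surface at z = 762 mm. It stands on four 74×74 mm square legs, each inset 21 mm from the nearest pair of top edges, running from the floor to the underside of the top.

B is a simple wooden stool: a rectangular seat 337 mm (x) by 305 mm (y), 42 mm thick, top face at z = 393 mm, on four round legs, each 40 mm in diameter. The legs rest on z = 0, each leg's axis is inset half a diameter from the nearest pair of seat edges (so the leg's bounding box is flush with the corner).

Four stools sit around the table at the −y, +y, −x, +x sides.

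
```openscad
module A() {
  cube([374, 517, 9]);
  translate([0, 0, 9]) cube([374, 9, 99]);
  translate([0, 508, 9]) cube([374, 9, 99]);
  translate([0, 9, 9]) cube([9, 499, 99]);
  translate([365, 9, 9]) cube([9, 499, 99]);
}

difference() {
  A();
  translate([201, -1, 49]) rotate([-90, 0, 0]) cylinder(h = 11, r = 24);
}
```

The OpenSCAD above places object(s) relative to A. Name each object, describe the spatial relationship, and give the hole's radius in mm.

A is an open box. The open box has a circular hole through its front wall. The hole's radius is 24 mm.

The subtracted cylinder has r = 24 mm.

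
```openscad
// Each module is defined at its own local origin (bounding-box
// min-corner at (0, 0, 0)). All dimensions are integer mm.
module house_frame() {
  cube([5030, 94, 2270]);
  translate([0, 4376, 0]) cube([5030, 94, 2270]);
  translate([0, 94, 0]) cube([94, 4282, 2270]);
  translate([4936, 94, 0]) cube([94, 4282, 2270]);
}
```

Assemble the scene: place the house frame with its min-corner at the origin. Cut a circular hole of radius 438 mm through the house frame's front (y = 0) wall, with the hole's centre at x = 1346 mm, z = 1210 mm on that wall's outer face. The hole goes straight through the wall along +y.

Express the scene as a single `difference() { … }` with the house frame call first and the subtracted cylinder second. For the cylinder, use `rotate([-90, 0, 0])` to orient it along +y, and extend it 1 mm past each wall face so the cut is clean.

difference() {
  house_frame();
  translate([1346, -1, 1210]) rotate([-90, 0, 0]) cylinder(h = 96, r = 438);
}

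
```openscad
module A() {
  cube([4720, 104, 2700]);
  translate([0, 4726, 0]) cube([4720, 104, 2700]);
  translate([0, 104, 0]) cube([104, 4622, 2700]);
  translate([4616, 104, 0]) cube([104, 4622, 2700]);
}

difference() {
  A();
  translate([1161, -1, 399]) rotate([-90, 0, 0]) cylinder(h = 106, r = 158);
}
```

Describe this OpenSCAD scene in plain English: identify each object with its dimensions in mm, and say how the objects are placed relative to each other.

A is the wall frame of a small rectangular building: four walls, each 2700 mm tall and 104 mm thick, enclosing a footprint 4720 mm (x) by 4830 mm (y) outside-to-outside, with no floor or roof. The front and back walls (the −y and +y sides) span the full width; the two side walls fit between them.

The house frame has a circular hole of radius 158 mm through its front wall, centred at (x = 1161, z = 399).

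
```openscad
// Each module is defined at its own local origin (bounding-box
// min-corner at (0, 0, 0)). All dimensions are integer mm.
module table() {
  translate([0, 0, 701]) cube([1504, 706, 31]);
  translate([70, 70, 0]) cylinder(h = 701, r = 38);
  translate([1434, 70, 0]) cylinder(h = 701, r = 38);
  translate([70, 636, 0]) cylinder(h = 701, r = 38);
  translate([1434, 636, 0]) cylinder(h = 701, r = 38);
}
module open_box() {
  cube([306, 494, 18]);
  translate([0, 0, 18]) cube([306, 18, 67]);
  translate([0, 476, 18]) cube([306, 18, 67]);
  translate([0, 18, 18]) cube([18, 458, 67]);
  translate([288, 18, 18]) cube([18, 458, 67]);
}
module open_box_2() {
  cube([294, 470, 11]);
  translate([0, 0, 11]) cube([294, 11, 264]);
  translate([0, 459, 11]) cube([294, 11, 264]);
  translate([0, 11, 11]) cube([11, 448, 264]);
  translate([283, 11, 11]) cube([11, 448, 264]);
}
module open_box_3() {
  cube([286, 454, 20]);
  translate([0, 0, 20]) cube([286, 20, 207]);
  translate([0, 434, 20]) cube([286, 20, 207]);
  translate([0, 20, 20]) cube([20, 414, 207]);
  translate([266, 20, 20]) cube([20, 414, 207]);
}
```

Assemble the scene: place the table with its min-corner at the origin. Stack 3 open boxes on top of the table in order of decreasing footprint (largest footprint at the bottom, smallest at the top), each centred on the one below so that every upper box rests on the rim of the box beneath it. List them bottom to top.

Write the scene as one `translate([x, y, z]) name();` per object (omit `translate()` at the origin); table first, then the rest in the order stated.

table();
translate([599, 106, 732]) open_box();
translate([605, 118, 817]) open_box_2();
translate([609, 126, 1092]) open_box_3();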